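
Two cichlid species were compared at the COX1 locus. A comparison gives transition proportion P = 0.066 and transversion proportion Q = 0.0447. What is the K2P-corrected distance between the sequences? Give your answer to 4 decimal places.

Under the Kimura two-parameter model, d = −½ ln(1 − 2P − Q) − ¼ ln(1 − 2Q).
1 − 2P − Q = 0.8233, giving −½ ln(0.8233) = 0.097217.
1 − 2Q = 0.9106, giving −¼ ln(0.9106) = 0.023413.
d = 0.097217 + 0.023413 = 0.120630.

0.1206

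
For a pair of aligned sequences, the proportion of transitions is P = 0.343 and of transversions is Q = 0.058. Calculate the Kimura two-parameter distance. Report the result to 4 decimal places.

Under the Kimura two-parameter model, d = −½ ln(1 − 2P − Q) − ¼ ln(1 − 2Q).
1 − 2P − Q = 0.256, giving −½ ln(0.256) = 0.681289.
1 − 2Q = 0.884, giving −¼ ln(0.884) = 0.030825.
d = 0.681289 + 0.030825 = 0.712114.

0.7121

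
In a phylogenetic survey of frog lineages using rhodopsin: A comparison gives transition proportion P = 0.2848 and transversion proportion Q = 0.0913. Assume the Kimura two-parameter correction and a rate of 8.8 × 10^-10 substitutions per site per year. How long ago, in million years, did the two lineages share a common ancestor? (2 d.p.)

Under the Kimura two-parameter model, d = −½ ln(1 − 2P − Q) − ¼ ln(1 − 2Q).
1 − 2P − Q = 0.3391, giving −½ ln(0.3391) = 0.540730.
1 − 2Q = 0.8174, giving −¼ ln(0.8174) = 0.050407.
d = 0.540730 + 0.050407 = 0.591137.
Under a molecular clock d = 2μt, so t = d/(2μ) = 0.591137 / (2 × 8.8 × 10^-10) = 335.87 million years.

335.87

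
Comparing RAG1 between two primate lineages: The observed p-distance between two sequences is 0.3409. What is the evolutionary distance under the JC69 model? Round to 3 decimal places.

0.455

d = −(3/4) ln(1 − 4p/3) = −0.75 ln(1 − 0.454533) = −0.75 ln(0.545467)
  = −0.75 × (-0.606113) = 0.454585 substitutions/site.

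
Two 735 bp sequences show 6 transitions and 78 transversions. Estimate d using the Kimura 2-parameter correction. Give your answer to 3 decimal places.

P = 6/735 ≈ 0.008163 and Q = 78/735 ≈ 0.106122.
Under the Kimura two-parameter model, d = −½ ln(1 − 2P − Q) − ¼ ln(1 − 2Q).
1 − 2P − Q = 0.877552, giving −½ ln(0.877552) = 0.065310.
1 − 2Q = 0.787756, giving −¼ ln(0.787756) = 0.059642.
d = 0.065310 + 0.059642 = 0.124952.

0.125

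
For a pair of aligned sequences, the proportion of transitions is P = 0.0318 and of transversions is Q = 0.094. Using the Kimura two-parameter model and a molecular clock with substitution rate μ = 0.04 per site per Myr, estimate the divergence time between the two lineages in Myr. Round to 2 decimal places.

Under the Kimura two-parameter model, d = −½ ln(1 − 2P − Q) − ¼ ln(1 − 2Q).
1 − 2P − Q = 0.8424, giving −½ ln(0.8424) = 0.085750.
1 − 2Q = 0.812, giving −¼ ln(0.812) = 0.052064.
d = 0.085750 + 0.052064 = 0.137814.
Under a molecular clock d = 2μt, so t = d/(2μ) = 0.137814 / (2 × 0.04) = 1.72 Myr.

1.72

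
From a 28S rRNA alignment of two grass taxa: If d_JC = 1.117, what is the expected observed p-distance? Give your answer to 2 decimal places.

p = (3/4)(1 − e^(−4d/3)) = 0.75 × (1 − e^(-1.489333)) = 0.75 × (1 − 0.225523) = 0.580858.

0.58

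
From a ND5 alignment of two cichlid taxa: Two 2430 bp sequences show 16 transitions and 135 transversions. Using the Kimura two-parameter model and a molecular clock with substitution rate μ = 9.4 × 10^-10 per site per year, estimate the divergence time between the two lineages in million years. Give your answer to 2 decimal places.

P = 16/2430 ≈ 0.006584 and Q = 135/2430 ≈ 0.055556.
Under the Kimura two-parameter model, d = −½ ln(1 − 2P − Q) − ¼ ln(1 − 2Q).
1 − 2P − Q = 0.931276, giving −½ ln(0.931276) = 0.035600.
1 − 2Q = 0.888888, giving −¼ ln(0.888888) = 0.029446.
d = 0.035600 + 0.029446 = 0.065046.
Under a molecular clock d = 2μt, so t = d/(2μ) = 0.065046 / (2 × 9.4 × 10^-10) = 34.60 million years.

34.60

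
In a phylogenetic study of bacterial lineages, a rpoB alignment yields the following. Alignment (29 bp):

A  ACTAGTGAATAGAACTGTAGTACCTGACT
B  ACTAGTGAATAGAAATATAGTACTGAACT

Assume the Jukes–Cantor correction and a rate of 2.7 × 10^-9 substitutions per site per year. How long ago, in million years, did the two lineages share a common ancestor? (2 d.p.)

The sequences differ at 5 of 29 sites (15, 17, 24, 25, 26), so p = 5/29 ≈ 0.172414.
d = −(3/4) ln(1 − 4p/3) = −0.75 ln(1 − 0.229885) = −0.75 ln(0.770115)
  = −0.75 × (-0.261215) = 0.195911 substitutions/site.
Under a molecular clock d = 2μt, so t = d/(2μ) = 0.195911 / (2 × 2.7 × 10^-9) = 36.28 million years.

36.28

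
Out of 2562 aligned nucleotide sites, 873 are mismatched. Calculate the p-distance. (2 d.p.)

0.34

p = 873/2562 = 0.340749… ≈ 0.34 (to 2 d.p.).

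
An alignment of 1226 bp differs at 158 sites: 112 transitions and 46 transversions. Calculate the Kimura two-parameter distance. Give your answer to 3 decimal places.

0.144

P = 112/1226 ≈ 0.091354 and Q = 46/1226 ≈ 0.03752.
Under the Kimura two-parameter model, d = −½ ln(1 − 2P − Q) − ¼ ln(1 − 2Q).
1 − 2P − Q = 0.779772, giving −½ ln(0.779772) = 0.124377.
1 − 2Q = 0.92496, giving −¼ ln(0.92496) = 0.019501.
d = 0.124377 + 0.019501 = 0.143878.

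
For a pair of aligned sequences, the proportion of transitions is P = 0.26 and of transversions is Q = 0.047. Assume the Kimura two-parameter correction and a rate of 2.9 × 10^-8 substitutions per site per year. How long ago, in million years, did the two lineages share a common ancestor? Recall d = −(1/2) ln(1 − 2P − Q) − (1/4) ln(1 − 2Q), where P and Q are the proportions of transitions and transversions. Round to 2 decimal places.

Under the Kimura two-parameter model, d = −½ ln(1 − 2P − Q) − ¼ ln(1 − 2Q).
1 − 2P − Q = 0.433, giving −½ ln(0.433) = 0.418509.
1 − 2Q = 0.906, giving −¼ ln(0.906) = 0.024679.
d = 0.418509 + 0.024679 = 0.443188.
Under a molecular clock d = 2μt, so t = d/(2μ) = 0.443188 / (2 × 2.9 × 10^-8) = 7.64 million years.

7.64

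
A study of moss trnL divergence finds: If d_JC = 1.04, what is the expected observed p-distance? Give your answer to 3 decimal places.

0.563

p = (3/4)(1 − e^(−4d/3)) = 0.75 × (1 − e^(-1.386667)) = 0.75 × (1 − 0.249907) = 0.562570.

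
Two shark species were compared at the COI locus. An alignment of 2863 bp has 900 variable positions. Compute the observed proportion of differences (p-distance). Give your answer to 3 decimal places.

p = 900/2863 = 0.314355… ≈ 0.314 (to 3 d.p.).

0.314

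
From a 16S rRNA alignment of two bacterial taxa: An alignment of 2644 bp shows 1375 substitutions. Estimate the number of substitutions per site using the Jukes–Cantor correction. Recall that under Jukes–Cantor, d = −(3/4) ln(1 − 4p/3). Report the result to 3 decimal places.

0.887

p = 1375/2644 ≈ 0.520045.
d = −(3/4) ln(1 − 4p/3) = −0.75 ln(1 − 0.693393) = −0.75 ln(0.306607)
  = −0.75 × (-1.182188) = 0.886641 substitutions/site.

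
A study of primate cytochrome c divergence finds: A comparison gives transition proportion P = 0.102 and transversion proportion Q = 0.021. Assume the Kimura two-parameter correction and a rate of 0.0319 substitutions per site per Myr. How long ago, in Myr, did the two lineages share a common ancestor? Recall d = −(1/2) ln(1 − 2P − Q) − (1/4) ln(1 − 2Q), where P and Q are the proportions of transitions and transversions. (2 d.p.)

2.17

Under the Kimura two-parameter model, d = −½ ln(1 − 2P − Q) − ¼ ln(1 − 2Q).
1 − 2P − Q = 0.775, giving −½ ln(0.775) = 0.127446.
1 − 2Q = 0.958, giving −¼ ln(0.958) = 0.010727.
d = 0.127446 + 0.010727 = 0.138173.
Under a molecular clock d = 2μt, so t = d/(2μ) = 0.138173 / (2 × 0.0319) = 2.17 Myr.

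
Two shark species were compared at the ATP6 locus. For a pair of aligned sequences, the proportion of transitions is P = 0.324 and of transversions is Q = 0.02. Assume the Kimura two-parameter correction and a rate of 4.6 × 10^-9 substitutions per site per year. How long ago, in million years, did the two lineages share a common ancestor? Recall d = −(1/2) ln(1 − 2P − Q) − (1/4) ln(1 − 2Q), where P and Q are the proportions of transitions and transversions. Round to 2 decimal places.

Under the Kimura two-parameter model, d = −½ ln(1 − 2P − Q) − ¼ ln(1 − 2Q).
1 − 2P − Q = 0.332, giving −½ ln(0.332) = 0.551310.
1 − 2Q = 0.96, giving −¼ ln(0.96) = 0.010205.
d = 0.551310 + 0.010205 = 0.561515.
Under a molecular clock d = 2μt, so t = d/(2μ) = 0.561515 / (2 × 4.6 × 10^-9) = 61.03 million years.

61.03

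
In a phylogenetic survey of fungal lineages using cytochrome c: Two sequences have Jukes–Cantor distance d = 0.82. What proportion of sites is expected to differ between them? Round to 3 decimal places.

p = (3/4)(1 − e^(−4d/3)) = 0.75 × (1 − e^(-1.093333)) = 0.75 × (1 − 0.335098) = 0.498677.

0.499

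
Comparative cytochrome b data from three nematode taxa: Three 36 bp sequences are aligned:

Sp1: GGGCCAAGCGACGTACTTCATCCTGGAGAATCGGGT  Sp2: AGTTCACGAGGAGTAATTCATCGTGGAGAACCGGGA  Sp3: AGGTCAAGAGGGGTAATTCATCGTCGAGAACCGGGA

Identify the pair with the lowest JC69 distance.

Sp1–Sp2: 11/36 differ, p = 0.306, d = 0.392.
Sp1–Sp3: 10/36 differ, p = 0.278, d = 0.347.
Sp2–Sp3: 4/36 differ, p = 0.111, d = 0.120.
The smallest distance is between Sp2 and Sp3.

Sp2 and Sp3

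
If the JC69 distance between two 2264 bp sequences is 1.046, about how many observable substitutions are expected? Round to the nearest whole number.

1277

Invert JC69: p = (3/4)(1 − e^(−4d/3)) = 0.75 × (1 − e^(-1.394667)) = 0.75 × (1 − 0.247916) = 0.564063.
Expected differing sites = pL ≈ 0.564063 × 2264 = 1277.038632 ≈ 1277.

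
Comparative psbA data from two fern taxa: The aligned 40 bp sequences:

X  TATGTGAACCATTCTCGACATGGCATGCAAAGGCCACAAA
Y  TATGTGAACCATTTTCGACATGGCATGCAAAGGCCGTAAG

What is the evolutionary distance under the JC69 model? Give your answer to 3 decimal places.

0.107

The sequences differ at 4 of 40 sites (14, 36, 37, 40), so p = 4/40 = 0.1.
d = −(3/4) ln(1 − 4p/3) = −0.75 ln(1 − 0.133333) = −0.75 ln(0.866667)
  = −0.75 × (-0.143100) = 0.107325 substitutions/site.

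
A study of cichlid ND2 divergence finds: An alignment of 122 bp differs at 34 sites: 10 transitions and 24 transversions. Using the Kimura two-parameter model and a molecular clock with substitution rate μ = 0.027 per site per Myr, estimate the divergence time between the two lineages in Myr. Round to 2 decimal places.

6.46

P = 10/122 ≈ 0.081967 and Q = 24/122 ≈ 0.196721.
Under the Kimura two-parameter model, d = −½ ln(1 − 2P − Q) − ¼ ln(1 − 2Q).
1 − 2P − Q = 0.639345, giving −½ ln(0.639345) = 0.223656.
1 − 2Q = 0.606558, giving −¼ ln(0.606558) = 0.124989.
d = 0.223656 + 0.124989 = 0.348645.
Under a molecular clock d = 2μt, so t = d/(2μ) = 0.348645 / (2 × 0.027) = 6.46 Myr.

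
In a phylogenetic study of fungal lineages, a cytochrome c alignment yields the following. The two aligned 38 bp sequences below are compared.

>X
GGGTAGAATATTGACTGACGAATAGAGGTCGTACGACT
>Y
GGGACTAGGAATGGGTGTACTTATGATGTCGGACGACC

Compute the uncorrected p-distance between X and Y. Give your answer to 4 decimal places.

0.4737

The sequences differ at 18 of 38 positions.
p = 18/38 = 0.473684… ≈ 0.4737 (to 4 d.p.).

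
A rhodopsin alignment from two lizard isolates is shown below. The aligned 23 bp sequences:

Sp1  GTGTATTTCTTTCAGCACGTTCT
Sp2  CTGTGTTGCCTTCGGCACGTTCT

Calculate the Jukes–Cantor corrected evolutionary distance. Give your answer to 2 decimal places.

0.26

The sequences differ at 5 of 23 sites (1, 5, 8, 10, 14), so p = 5/23 ≈ 0.217391.
d = −(3/4) ln(1 − 4p/3) = −0.75 ln(1 − 0.289855) = −0.75 ln(0.710145)
  = −0.75 × (-0.342286) = 0.256715 substitutions/site.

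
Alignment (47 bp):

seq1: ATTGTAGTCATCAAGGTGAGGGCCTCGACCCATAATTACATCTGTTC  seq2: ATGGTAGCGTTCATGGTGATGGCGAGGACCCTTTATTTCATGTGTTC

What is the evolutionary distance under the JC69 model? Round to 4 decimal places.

The sequences differ at 13 of 47 sites, so p = 13/47 ≈ 0.276596.
d = −(3/4) ln(1 − 4p/3) = −0.75 ln(1 − 0.368795) = −0.75 ln(0.631205)
  = −0.75 × (-0.460125) = 0.345094 substitutions/site.

0.3451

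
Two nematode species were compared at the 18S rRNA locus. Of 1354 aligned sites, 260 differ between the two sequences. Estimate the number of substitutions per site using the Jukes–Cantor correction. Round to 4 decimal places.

0.2218

p = 260/1354 ≈ 0.192024.
d = −(3/4) ln(1 − 4p/3) = −0.75 ln(1 − 0.256032) = −0.75 ln(0.743968)
  = −0.75 × (-0.295757) = 0.221818 substitutions/site.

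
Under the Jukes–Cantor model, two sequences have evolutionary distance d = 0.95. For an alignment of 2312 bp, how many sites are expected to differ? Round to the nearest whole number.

1245

Invert JC69: p = (3/4)(1 − e^(−4d/3)) = 0.75 × (1 − e^(-1.266667)) = 0.75 × (1 − 0.281769) = 0.538673.
Expected differing sites = pL ≈ 0.538673 × 2312 = 1245.411976 ≈ 1245.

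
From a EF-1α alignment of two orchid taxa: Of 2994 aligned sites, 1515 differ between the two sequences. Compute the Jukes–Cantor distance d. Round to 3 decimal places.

0.842

p = 1515/2994 ≈ 0.506012.
d = −(3/4) ln(1 − 4p/3) = −0.75 ln(1 − 0.674683) = −0.75 ln(0.325317)
  = −0.75 × (-1.122955) = 0.842216 substitutions/site.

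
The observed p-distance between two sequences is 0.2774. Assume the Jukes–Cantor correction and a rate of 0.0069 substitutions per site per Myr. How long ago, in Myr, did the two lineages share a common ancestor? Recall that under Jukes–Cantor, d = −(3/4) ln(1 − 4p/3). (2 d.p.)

25.10

d = −(3/4) ln(1 − 4p/3) = −0.75 ln(1 − 0.369867) = −0.75 ln(0.630133)
  = −0.75 × (-0.461824) = 0.346368 substitutions/site.
Under a molecular clock d = 2μt, so t = d/(2μ) = 0.346368 / (2 × 0.0069) = 25.10 Myr.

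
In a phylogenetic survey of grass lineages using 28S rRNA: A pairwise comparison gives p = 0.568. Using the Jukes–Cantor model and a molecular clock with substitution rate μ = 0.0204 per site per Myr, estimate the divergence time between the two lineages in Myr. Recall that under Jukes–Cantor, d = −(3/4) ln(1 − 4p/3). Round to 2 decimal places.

d = −(3/4) ln(1 − 4p/3) = −0.75 ln(1 − 0.757333) = −0.75 ln(0.242667)
  = −0.75 × (-1.416065) = 1.062049 substitutions/site.
Under a molecular clock d = 2μt, so t = d/(2μ) = 1.062049 / (2 × 0.0204) = 26.03 Myr.

26.03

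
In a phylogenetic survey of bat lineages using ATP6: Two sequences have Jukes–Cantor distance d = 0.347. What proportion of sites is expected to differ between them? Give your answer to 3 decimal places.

0.278

p = (3/4)(1 − e^(−4d/3)) = 0.75 × (1 − e^(-0.462667)) = 0.75 × (1 − 0.629602) = 0.277799.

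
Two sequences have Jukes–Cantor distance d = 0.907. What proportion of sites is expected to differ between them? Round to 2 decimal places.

0.53

p = (3/4)(1 − e^(−4d/3)) = 0.75 × (1 − e^(-1.209333)) = 0.75 × (1 − 0.298396) = 0.526203.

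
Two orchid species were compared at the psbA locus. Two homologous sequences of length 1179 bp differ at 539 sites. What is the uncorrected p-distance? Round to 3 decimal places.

0.457

p = 539/1179 = 0.457167… ≈ 0.457 (to 3 d.p.).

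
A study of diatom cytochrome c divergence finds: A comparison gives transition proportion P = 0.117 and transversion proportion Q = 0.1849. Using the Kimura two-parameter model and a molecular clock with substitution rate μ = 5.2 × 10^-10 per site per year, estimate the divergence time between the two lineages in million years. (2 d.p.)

371.97

Under the Kimura two-parameter model, d = −½ ln(1 − 2P − Q) − ¼ ln(1 − 2Q).
1 − 2P − Q = 0.5811, giving −½ ln(0.5811) = 0.271416.
1 − 2Q = 0.6302, giving −¼ ln(0.6302) = 0.115430.
d = 0.271416 + 0.115430 = 0.386846.
Under a molecular clock d = 2μt, so t = d/(2μ) = 0.386846 / (2 × 5.2 × 10^-10) = 371.97 million years.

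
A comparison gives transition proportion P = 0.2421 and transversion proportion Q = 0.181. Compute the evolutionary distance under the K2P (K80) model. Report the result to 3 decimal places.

Under the Kimura two-parameter model, d = −½ ln(1 − 2P − Q) − ¼ ln(1 − 2Q).
1 − 2P − Q = 0.3348, giving −½ ln(0.3348) = 0.547111.
1 − 2Q = 0.638, giving −¼ ln(0.638) = 0.112354.
d = 0.547111 + 0.112354 = 0.659465.

0.659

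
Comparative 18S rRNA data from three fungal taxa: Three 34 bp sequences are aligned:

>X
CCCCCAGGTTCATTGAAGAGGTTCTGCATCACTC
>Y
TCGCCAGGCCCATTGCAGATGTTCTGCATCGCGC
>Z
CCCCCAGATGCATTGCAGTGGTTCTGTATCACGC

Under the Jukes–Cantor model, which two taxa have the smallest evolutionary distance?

X–Y: 8/34 differ, p = 0.235, d = 0.282.
X–Z: 6/34 differ, p = 0.176, d = 0.201.
Y–Z: 9/34 differ, p = 0.265, d = 0.326.
The smallest distance is between X and Z.

X and Z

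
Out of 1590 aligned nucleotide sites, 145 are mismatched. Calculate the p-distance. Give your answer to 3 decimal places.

p = 145/1590 = 0.091194… ≈ 0.091 (to 3 d.p.).

0.091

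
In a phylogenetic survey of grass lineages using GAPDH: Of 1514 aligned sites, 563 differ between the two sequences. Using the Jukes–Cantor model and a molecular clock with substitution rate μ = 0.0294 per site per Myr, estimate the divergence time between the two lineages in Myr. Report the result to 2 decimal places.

p = 563/1514 ≈ 0.371863.
d = −(3/4) ln(1 − 4p/3) = −0.75 ln(1 − 0.495817) = −0.75 ln(0.504183)
  = −0.75 × (-0.684816) = 0.513612 substitutions/site.
Under a molecular clock d = 2μt, so t = d/(2μ) = 0.513612 / (2 × 0.0294) = 8.73 Myr.

8.73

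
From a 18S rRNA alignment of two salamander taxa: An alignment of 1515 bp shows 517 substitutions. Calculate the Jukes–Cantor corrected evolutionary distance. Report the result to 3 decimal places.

p = 517/1515 ≈ 0.341254.
d = −(3/4) ln(1 − 4p/3) = −0.75 ln(1 − 0.455005) = −0.75 ln(0.544995)
  = −0.75 × (-0.606979) = 0.455234 substitutions/site.

0.455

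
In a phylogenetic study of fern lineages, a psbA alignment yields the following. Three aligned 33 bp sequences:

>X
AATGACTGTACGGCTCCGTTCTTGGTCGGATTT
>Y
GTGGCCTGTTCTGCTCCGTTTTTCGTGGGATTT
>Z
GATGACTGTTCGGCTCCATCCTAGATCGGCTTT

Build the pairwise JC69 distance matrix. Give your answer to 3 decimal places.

d(X,Y) = 0.339, d(X,Z) = 0.249, d(Y,Z) = 0.497

X–Y: 9/33 sites differ → p ≈ 0.272727, d = −0.75 ln(1 − 0.363636) = 0.338988 ≈ 0.339.
X–Z: 7/33 sites differ → p ≈ 0.212121, d = −0.75 ln(1 − 0.282828) = 0.249330 ≈ 0.249.
Y–Z: 12/33 sites differ → p ≈ 0.363636, d = −0.75 ln(1 − 0.484848) = 0.497470 ≈ 0.497.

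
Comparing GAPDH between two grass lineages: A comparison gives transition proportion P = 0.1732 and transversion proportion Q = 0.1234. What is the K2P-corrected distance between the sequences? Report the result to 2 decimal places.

Under the Kimura two-parameter model, d = −½ ln(1 − 2P − Q) − ¼ ln(1 − 2Q).
1 − 2P − Q = 0.5302, giving −½ ln(0.5302) = 0.317250.
1 − 2Q = 0.7532, giving −¼ ln(0.7532) = 0.070856.
d = 0.317250 + 0.070856 = 0.388106.

0.39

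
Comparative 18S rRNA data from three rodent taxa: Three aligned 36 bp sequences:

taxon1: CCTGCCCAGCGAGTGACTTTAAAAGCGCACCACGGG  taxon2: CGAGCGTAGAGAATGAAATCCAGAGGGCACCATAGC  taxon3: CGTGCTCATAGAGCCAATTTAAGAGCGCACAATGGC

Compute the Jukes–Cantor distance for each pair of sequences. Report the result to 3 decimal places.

d(taxon1,taxon2) = 0.608, d(taxon1,taxon3) = 0.392, d(taxon2,taxon3) = 0.493

taxon1–taxon2: 15/36 sites differ → p ≈ 0.416667, d = −0.75 ln(1 − 0.555556) = 0.608198 ≈ 0.608.
taxon1–taxon3: 11/36 sites differ → p ≈ 0.305556, d = −0.75 ln(1 − 0.407408) = 0.392437 ≈ 0.392.
taxon2–taxon3: 13/36 sites differ → p ≈ 0.361111, d = −0.75 ln(1 − 0.481481) = 0.492584 ≈ 0.493.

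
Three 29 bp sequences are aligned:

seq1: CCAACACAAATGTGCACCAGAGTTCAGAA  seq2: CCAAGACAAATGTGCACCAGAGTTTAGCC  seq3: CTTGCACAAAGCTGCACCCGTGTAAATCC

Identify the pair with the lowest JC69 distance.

seq1 and seq2

seq1–seq2: 4/29 differ, p = 0.138, d = 0.152.
seq1–seq3: 12/29 differ, p = 0.414, d = 0.602.
seq2–seq3: 11/29 differ, p = 0.379, d = 0.529.
The smallest distance is between seq1 and seq2.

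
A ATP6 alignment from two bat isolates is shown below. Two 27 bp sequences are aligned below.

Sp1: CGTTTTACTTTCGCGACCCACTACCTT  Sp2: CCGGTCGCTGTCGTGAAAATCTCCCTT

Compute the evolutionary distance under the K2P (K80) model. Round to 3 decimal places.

0.680

Of 27 sites, 3 differences are transitions and 9 are transversions, so P = 3/27 ≈ 0.111111 and Q = 9/27 ≈ 0.333333.
Under the Kimura two-parameter model, d = −½ ln(1 − 2P − Q) − ¼ ln(1 − 2Q).
1 − 2P − Q = 0.444445, giving −½ ln(0.444445) = 0.405464.
1 − 2Q = 0.333334, giving −¼ ln(0.333334) = 0.274653.
d = 0.405464 + 0.274653 = 0.680117.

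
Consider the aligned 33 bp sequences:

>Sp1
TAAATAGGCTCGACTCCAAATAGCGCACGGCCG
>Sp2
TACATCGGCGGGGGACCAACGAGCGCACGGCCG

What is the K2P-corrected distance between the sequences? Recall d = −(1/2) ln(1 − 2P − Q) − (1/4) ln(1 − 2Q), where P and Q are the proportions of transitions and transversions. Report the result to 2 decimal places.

Of 33 sites, 1 differences are transitions and 8 are transversions, so P = 1/33 ≈ 0.030303 and Q = 8/33 ≈ 0.242424.
Under the Kimura two-parameter model, d = −½ ln(1 − 2P − Q) − ¼ ln(1 − 2Q).
1 − 2P − Q = 0.69697, giving −½ ln(0.69697) = 0.180506.
1 − 2Q = 0.515152, giving −¼ ln(0.515152) = 0.165823.
d = 0.180506 + 0.165823 = 0.346329.

0.35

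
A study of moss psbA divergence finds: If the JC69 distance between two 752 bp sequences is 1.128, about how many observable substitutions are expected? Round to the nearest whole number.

Invert JC69: p = (3/4)(1 − e^(−4d/3)) = 0.75 × (1 − e^(-1.504)) = 0.75 × (1 − 0.222239) = 0.583321.
Expected differing sites = pL ≈ 0.583321 × 752 = 438.657392 ≈ 439.

439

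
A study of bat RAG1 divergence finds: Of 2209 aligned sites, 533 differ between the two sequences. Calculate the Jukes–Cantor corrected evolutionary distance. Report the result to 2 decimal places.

p = 533/2209 ≈ 0.241286.
d = −(3/4) ln(1 − 4p/3) = −0.75 ln(1 − 0.321715) = −0.75 ln(0.678285)
  = −0.75 × (-0.388188) = 0.291141 substitutions/site.

0.29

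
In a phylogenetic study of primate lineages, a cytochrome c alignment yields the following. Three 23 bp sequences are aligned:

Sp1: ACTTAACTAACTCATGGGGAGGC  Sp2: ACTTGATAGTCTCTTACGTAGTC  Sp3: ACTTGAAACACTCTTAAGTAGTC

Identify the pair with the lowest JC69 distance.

Sp1–Sp2: 10/23 differ, p = 0.435, d = 0.650.
Sp1–Sp3: 9/23 differ, p = 0.391, d = 0.553.
Sp2–Sp3: 4/23 differ, p = 0.174, d = 0.198.
The smallest distance is between Sp2 and Sp3.

Sp2 and Sp3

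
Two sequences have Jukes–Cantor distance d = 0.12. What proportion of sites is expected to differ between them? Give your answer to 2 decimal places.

p = (3/4)(1 − e^(−4d/3)) = 0.75 × (1 − e^(-0.16)) = 0.75 × (1 − 0.852144) = 0.110892.

0.11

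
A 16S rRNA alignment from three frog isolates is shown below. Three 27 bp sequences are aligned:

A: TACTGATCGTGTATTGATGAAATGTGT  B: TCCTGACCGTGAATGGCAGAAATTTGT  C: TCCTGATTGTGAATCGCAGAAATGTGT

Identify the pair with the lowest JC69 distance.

A–B: 7/27 differ, p = 0.259, d = 0.318.
A–C: 6/27 differ, p = 0.222, d = 0.264.
B–C: 4/27 differ, p = 0.148, d = 0.165.
The smallest distance is between B and C.

B and C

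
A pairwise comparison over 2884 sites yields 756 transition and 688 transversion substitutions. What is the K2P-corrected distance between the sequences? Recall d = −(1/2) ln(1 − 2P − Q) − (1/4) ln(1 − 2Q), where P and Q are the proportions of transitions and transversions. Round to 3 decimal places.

0.882

P = 756/2884 ≈ 0.262136 and Q = 688/2884 ≈ 0.238558.
Under the Kimura two-parameter model, d = −½ ln(1 − 2P − Q) − ¼ ln(1 − 2Q).
1 − 2P − Q = 0.23717, giving −½ ln(0.23717) = 0.719489.
1 − 2Q = 0.522884, giving −¼ ln(0.522884) = 0.162099.
d = 0.719489 + 0.162099 = 0.881588.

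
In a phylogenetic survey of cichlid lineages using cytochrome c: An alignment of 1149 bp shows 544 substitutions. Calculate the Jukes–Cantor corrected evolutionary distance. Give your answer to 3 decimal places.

0.748

p = 544/1149 ≈ 0.473455.
d = −(3/4) ln(1 − 4p/3) = −0.75 ln(1 − 0.631273) = −0.75 ln(0.368727)
  = −0.75 × (-0.997699) = 0.748274 substitutions/site.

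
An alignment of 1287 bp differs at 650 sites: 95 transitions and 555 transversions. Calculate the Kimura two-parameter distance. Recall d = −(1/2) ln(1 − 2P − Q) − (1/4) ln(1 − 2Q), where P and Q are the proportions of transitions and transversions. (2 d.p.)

0.93

P = 95/1287 ≈ 0.073815 and Q = 555/1287 ≈ 0.431235.
Under the Kimura two-parameter model, d = −½ ln(1 − 2P − Q) − ¼ ln(1 − 2Q).
1 − 2P − Q = 0.421135, giving −½ ln(0.421135) = 0.432401.
1 − 2Q = 0.13753, giving −¼ ln(0.13753) = 0.495978.
d = 0.432401 + 0.495978 = 0.928379.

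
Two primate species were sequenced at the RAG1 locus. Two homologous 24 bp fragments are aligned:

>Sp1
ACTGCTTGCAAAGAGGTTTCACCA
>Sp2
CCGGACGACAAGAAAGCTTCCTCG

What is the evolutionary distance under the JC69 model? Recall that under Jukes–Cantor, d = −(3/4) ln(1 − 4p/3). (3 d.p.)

0.961

The sequences differ at 13 of 24 sites, so p = 13/24 ≈ 0.541667.
d = −(3/4) ln(1 − 4p/3) = −0.75 ln(1 − 0.722223) = −0.75 ln(0.277777)
  = −0.75 × (-1.280937) = 0.960703 substitutions/site.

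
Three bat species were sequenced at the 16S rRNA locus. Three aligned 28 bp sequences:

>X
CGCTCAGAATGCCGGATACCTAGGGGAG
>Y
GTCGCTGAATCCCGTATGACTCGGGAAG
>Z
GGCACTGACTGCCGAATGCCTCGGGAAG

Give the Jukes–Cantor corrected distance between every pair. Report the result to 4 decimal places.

d(X,Y) = 0.4850, d(X,Z) = 0.3597, d(Y,Z) = 0.2524

X–Y: 10/28 sites differ → p ≈ 0.357143, d = −0.75 ln(1 − 0.476191) = 0.484971 ≈ 0.4850.
X–Z: 8/28 sites differ → p ≈ 0.285714, d = −0.75 ln(1 − 0.380952) = 0.359679 ≈ 0.3597.
Y–Z: 6/28 sites differ → p ≈ 0.214286, d = −0.75 ln(1 − 0.285715) = 0.252355 ≈ 0.2524.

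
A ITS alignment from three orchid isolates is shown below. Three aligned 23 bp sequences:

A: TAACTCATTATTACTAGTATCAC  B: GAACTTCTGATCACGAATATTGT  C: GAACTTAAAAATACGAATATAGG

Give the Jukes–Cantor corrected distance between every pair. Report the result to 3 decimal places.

d(A,B) = 0.650, d(A,C) = 0.650, d(B,C) = 0.390

A–B: 10/23 sites differ → p ≈ 0.434783, d = −0.75 ln(1 − 0.579711) = 0.650110 ≈ 0.650.
A–C: 10/23 sites differ → p ≈ 0.434783, d = −0.75 ln(1 − 0.579711) = 0.650110 ≈ 0.650.
B–C: 7/23 sites differ → p ≈ 0.304348, d = −0.75 ln(1 − 0.405797) = 0.390401 ≈ 0.390.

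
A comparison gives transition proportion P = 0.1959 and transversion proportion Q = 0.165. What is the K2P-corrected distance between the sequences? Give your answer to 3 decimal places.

Under the Kimura two-parameter model, d = −½ ln(1 − 2P − Q) − ¼ ln(1 − 2Q).
1 − 2P − Q = 0.4432, giving −½ ln(0.4432) = 0.406867.
1 − 2Q = 0.67, giving −¼ ln(0.67) = 0.100119.
d = 0.406867 + 0.100119 = 0.506986.

0.507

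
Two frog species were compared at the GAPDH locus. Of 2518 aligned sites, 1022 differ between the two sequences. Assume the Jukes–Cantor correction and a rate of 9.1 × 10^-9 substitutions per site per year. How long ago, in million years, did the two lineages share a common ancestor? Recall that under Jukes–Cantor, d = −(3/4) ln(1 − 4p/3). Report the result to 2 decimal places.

32.10

p = 1022/2518 ≈ 0.405878.
d = −(3/4) ln(1 − 4p/3) = −0.75 ln(1 − 0.541171) = −0.75 ln(0.458829)
  = −0.75 × (-0.779078) = 0.584309 substitutions/site.
Under a molecular clock d = 2μt, so t = d/(2μ) = 0.584309 / (2 × 9.1 × 10^-9) = 32.10 million years.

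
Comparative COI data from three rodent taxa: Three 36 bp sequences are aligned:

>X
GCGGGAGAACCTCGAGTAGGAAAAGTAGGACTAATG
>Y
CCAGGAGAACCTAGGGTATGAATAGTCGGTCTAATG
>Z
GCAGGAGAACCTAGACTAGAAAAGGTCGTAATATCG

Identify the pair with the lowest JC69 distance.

X–Y: 8/36 differ, p = 0.222, d = 0.264.
X–Z: 10/36 differ, p = 0.278, d = 0.347.
Y–Z: 12/36 differ, p = 0.333, d = 0.441.
The smallest distance is between X and Y.

X and Y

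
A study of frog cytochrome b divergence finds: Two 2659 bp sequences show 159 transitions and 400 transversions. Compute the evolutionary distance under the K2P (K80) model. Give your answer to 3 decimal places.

P = 159/2659 ≈ 0.059797 and Q = 400/2659 ≈ 0.150432.
Under the Kimura two-parameter model, d = −½ ln(1 − 2P − Q) − ¼ ln(1 − 2Q).
1 − 2P − Q = 0.729974, giving −½ ln(0.729974) = 0.157373.
1 − 2Q = 0.699136, giving −¼ ln(0.699136) = 0.089477.
d = 0.157373 + 0.089477 = 0.246850.

0.247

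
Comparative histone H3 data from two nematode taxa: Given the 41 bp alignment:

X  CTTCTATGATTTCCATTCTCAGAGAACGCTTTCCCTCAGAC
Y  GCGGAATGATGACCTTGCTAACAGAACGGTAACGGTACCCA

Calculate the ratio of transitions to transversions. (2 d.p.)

Transitions are A↔G and C↔T; transversions are all other mismatches.
Transitions: 1. Transversions: 20.
R = 1/20 = 0.05.

0.05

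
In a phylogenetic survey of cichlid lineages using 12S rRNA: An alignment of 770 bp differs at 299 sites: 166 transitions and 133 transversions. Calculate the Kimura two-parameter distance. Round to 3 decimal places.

P = 166/770 ≈ 0.215584 and Q = 133/770 ≈ 0.172727.
Under the Kimura two-parameter model, d = −½ ln(1 − 2P − Q) − ¼ ln(1 − 2Q).
1 − 2P − Q = 0.396105, giving −½ ln(0.396105) = 0.463038.
1 − 2Q = 0.654546, giving −¼ ln(0.654546) = 0.105953.
d = 0.463038 + 0.105953 = 0.568991.

0.569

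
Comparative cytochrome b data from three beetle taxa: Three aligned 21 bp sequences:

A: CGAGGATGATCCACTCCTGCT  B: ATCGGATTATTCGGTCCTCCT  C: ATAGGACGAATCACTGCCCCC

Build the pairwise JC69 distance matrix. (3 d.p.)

d(A,B) = 0.532, d(A,C) = 0.635, d(B,C) = 0.635

A–B: 8/21 sites differ → p ≈ 0.380952, d = −0.75 ln(1 − 0.507936) = 0.531860 ≈ 0.532.
A–C: 9/21 sites differ → p ≈ 0.428571, d = −0.75 ln(1 − 0.571428) = 0.635472 ≈ 0.635.
B–C: 9/21 sites differ → p ≈ 0.428571, d = −0.75 ln(1 − 0.571428) = 0.635472 ≈ 0.635.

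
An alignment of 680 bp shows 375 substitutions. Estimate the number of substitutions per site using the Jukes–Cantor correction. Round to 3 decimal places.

0.997

p = 375/680 ≈ 0.551471.
d = −(3/4) ln(1 − 4p/3) = −0.75 ln(1 − 0.735295) = −0.75 ln(0.264705)
  = −0.75 × (-1.329139) = 0.996854 substitutions/site.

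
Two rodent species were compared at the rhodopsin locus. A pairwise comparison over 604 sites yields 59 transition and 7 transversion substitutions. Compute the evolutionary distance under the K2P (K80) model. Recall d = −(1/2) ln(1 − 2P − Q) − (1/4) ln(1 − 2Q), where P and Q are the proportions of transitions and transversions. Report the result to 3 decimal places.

0.122

P = 59/604 ≈ 0.097682 and Q = 7/604 ≈ 0.011589.
Under the Kimura two-parameter model, d = −½ ln(1 − 2P − Q) − ¼ ln(1 − 2Q).
1 − 2P − Q = 0.793047, giving −½ ln(0.793047) = 0.115936.
1 − 2Q = 0.976822, giving −¼ ln(0.976822) = 0.005863.
d = 0.115936 + 0.005863 = 0.121799.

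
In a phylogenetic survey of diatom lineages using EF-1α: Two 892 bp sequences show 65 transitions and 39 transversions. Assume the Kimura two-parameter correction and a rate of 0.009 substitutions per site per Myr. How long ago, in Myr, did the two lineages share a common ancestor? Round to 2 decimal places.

P = 65/892 ≈ 0.07287 and Q = 39/892 ≈ 0.043722.
Under the Kimura two-parameter model, d = −½ ln(1 − 2P − Q) − ¼ ln(1 − 2Q).
1 − 2P − Q = 0.810538, giving −½ ln(0.810538) = 0.105029.
1 − 2Q = 0.912556, giving −¼ ln(0.912556) = 0.022876.
d = 0.105029 + 0.022876 = 0.127905.
Under a molecular clock d = 2μt, so t = d/(2μ) = 0.127905 / (2 × 0.009) = 7.11 Myr.

7.11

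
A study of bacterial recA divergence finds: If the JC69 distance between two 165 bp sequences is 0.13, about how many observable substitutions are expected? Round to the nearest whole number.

20

Invert JC69: p = (3/4)(1 − e^(−4d/3)) = 0.75 × (1 − e^(-0.173333)) = 0.75 × (1 − 0.840858) = 0.119357.
Expected differing sites = pL ≈ 0.119357 × 165 = 19.693905 ≈ 20.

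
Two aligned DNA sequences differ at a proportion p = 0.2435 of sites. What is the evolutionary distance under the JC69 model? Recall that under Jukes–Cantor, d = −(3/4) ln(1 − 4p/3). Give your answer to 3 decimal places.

0.294

d = −(3/4) ln(1 − 4p/3) = −0.75 ln(1 − 0.324667) = −0.75 ln(0.675333)
  = −0.75 × (-0.392549) = 0.294412 substitutions/site.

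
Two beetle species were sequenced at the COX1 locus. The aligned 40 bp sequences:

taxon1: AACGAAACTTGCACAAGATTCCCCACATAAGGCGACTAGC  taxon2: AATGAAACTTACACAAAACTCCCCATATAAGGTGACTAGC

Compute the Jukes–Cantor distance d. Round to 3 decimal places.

The sequences differ at 6 of 40 sites (3, 11, 17, 19, 26, 33), so p = 6/40 = 0.15.
d = −(3/4) ln(1 − 4p/3) = −0.75 ln(1 − 0.2) = −0.75 ln(0.8)
  = −0.75 × (-0.223144) = 0.167358 substitutions/site.

0.167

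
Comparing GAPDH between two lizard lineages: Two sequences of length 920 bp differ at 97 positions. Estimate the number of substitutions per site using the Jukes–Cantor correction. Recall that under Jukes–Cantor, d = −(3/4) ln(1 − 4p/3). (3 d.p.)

0.114

p = 97/920 ≈ 0.105435.
d = −(3/4) ln(1 − 4p/3) = −0.75 ln(1 − 0.14058) = −0.75 ln(0.85942)
  = −0.75 × (-0.151498) = 0.113624 substitutions/site.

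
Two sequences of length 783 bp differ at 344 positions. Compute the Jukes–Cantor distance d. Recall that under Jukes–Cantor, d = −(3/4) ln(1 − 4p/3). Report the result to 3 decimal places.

p = 344/783 ≈ 0.439336.
d = −(3/4) ln(1 − 4p/3) = −0.75 ln(1 − 0.585781) = −0.75 ln(0.414219)
  = −0.75 × (-0.881360) = 0.661020 substitutions/site.

0.661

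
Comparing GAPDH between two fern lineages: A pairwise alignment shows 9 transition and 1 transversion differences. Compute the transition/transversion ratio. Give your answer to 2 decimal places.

9.00

R = 9/1 = 9.00.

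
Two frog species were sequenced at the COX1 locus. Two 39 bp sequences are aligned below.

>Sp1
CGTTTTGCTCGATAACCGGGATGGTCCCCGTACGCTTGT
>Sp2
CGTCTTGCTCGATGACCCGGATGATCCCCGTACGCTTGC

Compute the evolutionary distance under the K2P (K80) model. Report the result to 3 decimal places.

Of 39 sites, 4 differences are transitions and 1 are transversions, so P = 4/39 ≈ 0.102564 and Q = 1/39 ≈ 0.025641.
Under the Kimura two-parameter model, d = −½ ln(1 − 2P − Q) − ¼ ln(1 − 2Q).
1 − 2P − Q = 0.769231, giving −½ ln(0.769231) = 0.131182.
1 − 2Q = 0.948718, giving −¼ ln(0.948718) = 0.013161.
d = 0.131182 + 0.013161 = 0.144343.

0.144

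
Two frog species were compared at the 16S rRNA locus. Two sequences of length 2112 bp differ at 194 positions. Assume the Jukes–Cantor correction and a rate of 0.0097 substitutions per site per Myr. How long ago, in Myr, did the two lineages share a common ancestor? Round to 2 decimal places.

5.05

p = 194/2112 ≈ 0.091856.
d = −(3/4) ln(1 − 4p/3) = −0.75 ln(1 − 0.122475) = −0.75 ln(0.877525)
  = −0.75 × (-0.130650) = 0.097988 substitutions/site.
Under a molecular clock d = 2μt, so t = d/(2μ) = 0.097988 / (2 × 0.0097) = 5.05 Myr.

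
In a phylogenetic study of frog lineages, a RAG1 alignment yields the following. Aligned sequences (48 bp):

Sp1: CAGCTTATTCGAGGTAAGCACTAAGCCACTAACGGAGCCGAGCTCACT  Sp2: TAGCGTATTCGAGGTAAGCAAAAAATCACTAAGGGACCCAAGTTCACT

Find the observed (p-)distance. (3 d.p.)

0.208

The sequences differ at 10 of 48 positions (sites 1, 5, 21, 22, 25, 26, 33, 37, 40, 43).
p = 10/48 = 0.208333… ≈ 0.208 (to 3 d.p.).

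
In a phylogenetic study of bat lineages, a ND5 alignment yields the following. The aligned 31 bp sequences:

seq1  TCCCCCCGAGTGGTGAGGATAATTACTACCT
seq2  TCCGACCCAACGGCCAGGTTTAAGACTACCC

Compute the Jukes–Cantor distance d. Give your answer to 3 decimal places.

0.544

The sequences differ at 12 of 31 sites, so p = 12/31 ≈ 0.387097.
d = −(3/4) ln(1 − 4p/3) = −0.75 ln(1 − 0.516129) = −0.75 ln(0.483871)
  = −0.75 × (-0.725937) = 0.544453 substitutions/site.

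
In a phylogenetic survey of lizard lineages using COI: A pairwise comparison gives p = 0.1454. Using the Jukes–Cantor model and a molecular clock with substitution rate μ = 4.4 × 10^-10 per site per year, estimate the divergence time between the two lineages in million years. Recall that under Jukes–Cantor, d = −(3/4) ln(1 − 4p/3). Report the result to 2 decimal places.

d = −(3/4) ln(1 − 4p/3) = −0.75 ln(1 − 0.193867) = −0.75 ln(0.806133)
  = −0.75 × (-0.215507) = 0.161630 substitutions/site.
Under a molecular clock d = 2μt, so t = d/(2μ) = 0.161630 / (2 × 4.4 × 10^-10) = 183.67 million years.

183.67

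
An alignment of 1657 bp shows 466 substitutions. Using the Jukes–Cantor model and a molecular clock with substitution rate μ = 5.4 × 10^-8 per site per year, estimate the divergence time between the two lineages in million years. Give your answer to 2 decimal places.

3.26

p = 466/1657 ≈ 0.281231.
d = −(3/4) ln(1 − 4p/3) = −0.75 ln(1 − 0.374975) = −0.75 ln(0.625025)
  = −0.75 × (-0.469964) = 0.352473 substitutions/site.
Under a molecular clock d = 2μt, so t = d/(2μ) = 0.352473 / (2 × 5.4 × 10^-8) = 3.26 million years.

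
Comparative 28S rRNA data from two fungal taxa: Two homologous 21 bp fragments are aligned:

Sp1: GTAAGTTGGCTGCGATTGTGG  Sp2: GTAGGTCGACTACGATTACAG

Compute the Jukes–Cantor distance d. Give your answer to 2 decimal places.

0.44

The sequences differ at 7 of 21 sites (4, 7, 9, 12, 18, 19, 20), so p = 7/21 ≈ 0.333333.
d = −(3/4) ln(1 − 4p/3) = −0.75 ln(1 − 0.444444) = −0.75 ln(0.555556)
  = −0.75 × (-0.587786) = 0.440840 substitutions/site.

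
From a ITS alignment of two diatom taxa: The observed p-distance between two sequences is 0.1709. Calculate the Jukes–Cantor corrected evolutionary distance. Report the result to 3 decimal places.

0.194

d = −(3/4) ln(1 − 4p/3) = −0.75 ln(1 − 0.227867) = −0.75 ln(0.772133)
  = −0.75 × (-0.258598) = 0.193949 substitutions/site.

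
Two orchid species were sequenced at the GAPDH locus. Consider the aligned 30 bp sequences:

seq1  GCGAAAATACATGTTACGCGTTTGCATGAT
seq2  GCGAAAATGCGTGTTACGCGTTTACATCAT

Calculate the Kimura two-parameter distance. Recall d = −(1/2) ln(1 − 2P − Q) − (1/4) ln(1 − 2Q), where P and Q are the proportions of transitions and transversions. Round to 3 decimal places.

Of 30 sites, 3 differences are transitions and 1 are transversions, so P = 3/30 = 0.1 and Q = 1/30 ≈ 0.033333.
Under the Kimura two-parameter model, d = −½ ln(1 − 2P − Q) − ¼ ln(1 − 2Q).
1 − 2P − Q = 0.766667, giving −½ ln(0.766667) = 0.132851.
1 − 2Q = 0.933334, giving −¼ ln(0.933334) = 0.017248.
d = 0.132851 + 0.017248 = 0.150099.

0.150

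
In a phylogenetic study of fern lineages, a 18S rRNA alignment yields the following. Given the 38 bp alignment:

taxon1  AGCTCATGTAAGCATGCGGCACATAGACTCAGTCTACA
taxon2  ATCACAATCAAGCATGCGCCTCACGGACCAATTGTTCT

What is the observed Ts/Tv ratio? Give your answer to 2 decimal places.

Transitions are A↔G and C↔T; transversions are all other mismatches.
Transitions: 4. Transversions: 11.
R = 4/11 = 0.363636… ≈ 0.36 (to 2 d.p.).

0.36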